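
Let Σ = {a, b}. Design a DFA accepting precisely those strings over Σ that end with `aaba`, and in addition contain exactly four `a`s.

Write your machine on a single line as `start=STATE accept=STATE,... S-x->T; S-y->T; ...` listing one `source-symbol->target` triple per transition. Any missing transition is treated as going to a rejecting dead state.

start=s0; accept=s6; s0-a->s1; s0-b->s0; s1-a->s2; s1-b->s1; s2-a->s3; s2-b->s4; s3-a->s4; s3-b->s5; s4-a->s4; s4-b->s4; s5-a->s6; s5-b->s4; s6-a->s4; s6-b->s4

Run two small machines in parallel and take their product. The first has 5 states tracking how much of the suffix `aaba` has currently been matched; the second has 6 states tracking the count of `a`s, saturating at 5. A product state is a pair (one from each), accepting exactly when both do. After merging equivalent states the machine shrinks.
With 7 states:
        a   b  
>  s0   s1  s0 
   s1   s2  s1 
   s2   s3  s4 
   s3   s4  s5 
   s4   s4  s4 
   s5   s6  s4 
 * s6   s4  s4 
(> = start, * = accepting)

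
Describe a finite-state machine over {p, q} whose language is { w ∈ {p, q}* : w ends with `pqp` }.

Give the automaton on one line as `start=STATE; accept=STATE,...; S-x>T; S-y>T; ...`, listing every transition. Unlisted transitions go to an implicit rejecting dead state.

start=s0; accept=s3; s0-p>s1; s0-q>s0; s1-p>s1; s1-q>s2; s2-p>s3; s2-q>s0; s3-p>s1; s3-q>s2

Remember how much of `pqp` the current input suffix matches. State s0 means no match yet; s1 means the last symbol is `p`; s2 means the last 2 symbols are `pq`; s3 means the last 3 symbols are `pqp`. Only s3 accepts. On a mismatch, fall back to the longest proper suffix that is still a prefix of `pqp`.
4 states suffice.
        p   q  
>  s0   s1  s0 
   s1   s1  s2 
   s2   s3  s0 
 * s3   s1  s2 
(> = start, * = accepting)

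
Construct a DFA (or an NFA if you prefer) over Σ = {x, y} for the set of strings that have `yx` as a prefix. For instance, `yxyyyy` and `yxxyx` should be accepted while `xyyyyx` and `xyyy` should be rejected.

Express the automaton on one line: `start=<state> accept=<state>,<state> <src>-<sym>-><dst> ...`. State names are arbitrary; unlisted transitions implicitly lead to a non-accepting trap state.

start=A accept=C A-x->D A-y->B B-x->C B-y->D C-x->C C-y->C D-x->D D-y->D

Check the first 2 symbols one by one: A through B record how many have matched `yx` so far; any wrong symbol goes to the dead state D. After all 2 match we enter the accepting sink C.
A 4-state machine:
       x  y 
>  A   D  B 
   B   C  D 
 * C   C  C 
   D   D  D 
(> = start, * = accepting)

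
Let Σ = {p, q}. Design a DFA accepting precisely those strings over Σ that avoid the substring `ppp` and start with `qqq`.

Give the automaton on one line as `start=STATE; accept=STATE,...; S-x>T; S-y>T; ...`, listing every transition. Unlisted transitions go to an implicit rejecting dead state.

Handle the two conditions separately and then intersect. The first has 4 states tracking partial matches of the forbidden pattern `ppp`; the second has 5 states tracking whether the input so far still matches the prefix `qqq`. A product state is a pair (one from each), accepting exactly when both do.
An 11-state machine:
          p    q  
>  s0     s1   s2 
   s1     s3   s4 
   s2     s1   s5 
   s3     s6   s4 
   s4     s1   s4 
   s5     s1   s7 
   s6     s6   s6 
 * s7     s8   s7 
 * s8     s9   s7 
 * s9    s10   s7 
   s10   s10  s10 
(> = start, * = accepting)

start=s0; accept=s7,s8,s9; s0-p>s1; s0-q>s2; s1-p>s3; s1-q>s4; s2-p>s1; s2-q>s5; s3-p>s6; s3-q>s4; s4-p>s1; s4-q>s4; s5-p>s1; s5-q>s7; s6-p>s6; s6-q>s6; s7-p>s8; s7-q>s7; s8-p>s9; s8-q>s7; s9-p>s10; s9-q>s7; s10-p>s10; s10-q>s10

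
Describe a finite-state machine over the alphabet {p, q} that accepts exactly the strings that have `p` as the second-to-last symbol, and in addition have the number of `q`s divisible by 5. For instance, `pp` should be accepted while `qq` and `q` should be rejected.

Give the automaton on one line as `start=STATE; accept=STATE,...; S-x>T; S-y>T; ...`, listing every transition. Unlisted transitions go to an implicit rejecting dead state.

start=S0; accept=S3,S8; S0-p>S1; S0-q>S2; S1-p>S3; S1-q>S2; S2-p>S2; S2-q>S4; S3-p>S3; S3-q>S2; S4-p>S4; S4-q>S5; S5-p>S5; S5-q>S6; S6-p>S7; S6-q>S0; S7-p>S7; S7-q>S8; S8-p>S1; S8-q>S2

Build one automaton per condition and run them in lockstep. The first has 7 states tracking the last 2 symbols read; the second has 5 states tracking the count of `q`s modulo 5. A product state is a pair (one from each), accepting exactly when both do. Minimizing collapses redundant product states.
9 states suffice.
        p   q  
>  S0   S1  S2 
   S1   S3  S2 
   S2   S2  S4 
 * S3   S3  S2 
   S4   S4  S5 
   S5   S5  S6 
   S6   S7  S0 
   S7   S7  S8 
 * S8   S1  S2 
(> = start, * = accepting)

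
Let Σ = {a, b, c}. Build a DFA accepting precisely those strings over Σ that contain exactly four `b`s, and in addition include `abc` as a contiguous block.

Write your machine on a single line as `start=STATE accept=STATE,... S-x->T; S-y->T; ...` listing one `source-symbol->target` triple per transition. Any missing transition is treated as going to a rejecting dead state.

start=q0; accept=q16; q0-a->q1; q0-b->q2; q0-c->q0; q1-a->q1; q1-b->q3; q1-c->q0; q2-a->q4; q2-b->q5; q2-c->q2; q3-a->q4; q3-b->q5; q3-c->q6; q4-a->q4; q4-b->q7; q4-c->q2; q5-a->q8; q5-b->q9; q5-c->q5; q6-a->q6; q6-b->q10; q6-c->q6; q7-a->q8; q7-b->q9; q7-c->q10; q8-a->q8; q8-b->q11; q8-c->q5; q9-a->q12; q9-b->q13; q9-c->q9; q10-a->q10; q10-b->q14; q10-c->q10; q11-a->q12; q11-b->q13; q11-c->q14; q12-a->q12; q12-b->q15; q12-c->q9; q13-a->q13; q13-b->q13; q13-c->q13; q14-a->q14; q14-b->q16; q14-c->q14; q15-a->q13; q15-b->q13; q15-c->q16; q16-a->q16; q16-b->q13; q16-c->q16

Handle the two conditions separately and then intersect. One (6 states) tracks the count of `b`s, saturating at 5; the other (4 states) tracks whether and how much of `abc` has been seen. Each combined state is a pair, one component from each; accept when both components accept. After merging equivalent states the machine shrinks.
17 states suffice.
          a    b    c  
>  q0     q1   q2   q0 
   q1     q1   q3   q0 
   q2     q4   q5   q2 
   q3     q4   q5   q6 
   q4     q4   q7   q2 
   q5     q8   q9   q5 
   q6     q6  q10   q6 
   q7     q8   q9  q10 
   q8     q8  q11   q5 
   q9    q12  q13   q9 
   q10   q10  q14  q10 
   q11   q12  q13  q14 
   q12   q12  q15   q9 
   q13   q13  q13  q13 
   q14   q14  q16  q14 
   q15   q13  q13  q16 
 * q16   q16  q13  q16 
(> = start, * = accepting)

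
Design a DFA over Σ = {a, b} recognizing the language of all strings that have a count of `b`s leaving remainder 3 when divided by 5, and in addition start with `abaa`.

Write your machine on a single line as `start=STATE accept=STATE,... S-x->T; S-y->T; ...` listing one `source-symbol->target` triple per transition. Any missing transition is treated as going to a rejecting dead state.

start=q0; accept=q7; q0-a->q1; q0-b->q2; q1-a->q2; q1-b->q3; q2-a->q2; q2-b->q2; q3-a->q4; q3-b->q2; q4-a->q5; q4-b->q2; q5-a->q5; q5-b->q6; q6-a->q6; q6-b->q7; q7-a->q7; q7-b->q8; q8-a->q8; q8-b->q9; q9-a->q9; q9-b->q5

Build one automaton per condition and run them in lockstep. The first has 5 states tracking the count of `b`s modulo 5; the second has 6 states tracking whether the input so far still matches the prefix `abaa`. A product state is a pair (one from each), accepting exactly when both do. Minimizing collapses redundant product states.
A 10-state machine:
        a   b  
>  q0   q1  q2 
   q1   q2  q3 
   q2   q2  q2 
   q3   q4  q2 
   q4   q5  q2 
   q5   q5  q6 
   q6   q6  q7 
 * q7   q7  q8 
   q8   q8  q9 
   q9   q9  q5 
(> = start, * = accepting)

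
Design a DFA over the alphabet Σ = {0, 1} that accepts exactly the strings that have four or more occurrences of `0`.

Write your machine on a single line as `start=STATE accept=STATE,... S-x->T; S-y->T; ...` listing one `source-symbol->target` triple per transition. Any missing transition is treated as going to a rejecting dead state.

start=S0; accept=S4,S5; S0-0->S1; S0-1->S0; S1-0->S2; S1-1->S1; S2-0->S3; S2-1->S2; S3-0->S4; S3-1->S3; S4-0->S5; S4-1->S4; S5-0->S5; S5-1->S5

Count `0`s, saturating at 5: states S0 through S4 mean 0 through 4 `0`s seen; S5 means more than 4. Each `0` increments (capped at S5); other symbols loop. Accept from {S4, S5}.
A 6-state machine:
        0   1  
>  S0   S1  S0 
   S1   S2  S1 
   S2   S3  S2 
   S3   S4  S3 
 * S4   S5  S4 
 * S5   S5  S5 
(> = start, * = accepting)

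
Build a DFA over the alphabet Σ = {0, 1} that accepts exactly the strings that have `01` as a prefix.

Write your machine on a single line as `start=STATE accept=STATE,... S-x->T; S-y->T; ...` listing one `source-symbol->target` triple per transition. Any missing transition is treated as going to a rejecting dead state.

Walk along `01` while the input agrees: from q0 take `0` to q1, and so on. Any deviation drops to the rejecting sink q3. Once q2 is reached the prefix is confirmed and every continuation is accepted.
        0   1  
>  q0   q1  q3 
   q1   q3  q2 
 * q2   q2  q2 
   q3   q3  q3 
(> = start, * = accepting)

start=q0; accept=q2; q0-0->q1; q0-1->q3; q1-0->q3; q1-1->q2; q2-0->q2; q2-1->q2; q3-0->q3; q3-1->q3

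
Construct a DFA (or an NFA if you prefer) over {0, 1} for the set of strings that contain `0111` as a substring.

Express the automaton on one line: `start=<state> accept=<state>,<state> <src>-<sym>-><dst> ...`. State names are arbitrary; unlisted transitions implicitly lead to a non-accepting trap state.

start=q0 accept=q4 q0-0->q1 q0-1->q0 q1-0->q1 q1-1->q2 q2-0->q1 q2-1->q3 q3-0->q1 q3-1->q4 q4-0->q4 q4-1->q4

States q0..q3 record the length of the longest prefix of `0111` that matches the current input suffix. Reaching q4 means `0111` has been seen, and we stay there forever. Accept from q4.
5 states suffice.
        0   1  
>  q0   q1  q0 
   q1   q1  q2 
   q2   q1  q3 
   q3   q1  q4 
 * q4   q4  q4 
(> = start, * = accepting)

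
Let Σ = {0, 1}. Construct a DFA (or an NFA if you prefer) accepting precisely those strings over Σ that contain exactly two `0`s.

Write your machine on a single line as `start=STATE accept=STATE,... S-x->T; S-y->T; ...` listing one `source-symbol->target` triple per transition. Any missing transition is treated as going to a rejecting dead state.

start=q0; accept=q2; q0-0->q1; q0-1->q0; q1-0->q2; q1-1->q1; q2-0->q3; q2-1->q2; q3-0->q3; q3-1->q3

Only the number of `0`s matters, and only up to 3. Make a chain q0 → q1 → q2 → q3 advanced by each `0` (with q3 absorbing); every other symbol self-loops. The accepting set is {q2}.
A 4-state machine:
        0   1  
>  q0   q1  q0 
   q1   q2  q1 
 * q2   q3  q2 
   q3   q3  q3 
(> = start, * = accepting)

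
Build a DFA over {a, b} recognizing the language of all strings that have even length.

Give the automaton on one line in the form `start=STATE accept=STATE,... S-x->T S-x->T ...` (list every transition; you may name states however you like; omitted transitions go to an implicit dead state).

start=s0 accept=s0 s0-a->s1 s0-b->s1 s1-a->s0 s1-b->s0

Only the length mod 2 matters, so use a 2-cycle: from any state, every input symbol moves to the next state, wrapping s1 back to s0. Mark s0 accepting.
        a   b  
>* s0   s1  s1 
   s1   s0  s0 
(> = start, * = accepting)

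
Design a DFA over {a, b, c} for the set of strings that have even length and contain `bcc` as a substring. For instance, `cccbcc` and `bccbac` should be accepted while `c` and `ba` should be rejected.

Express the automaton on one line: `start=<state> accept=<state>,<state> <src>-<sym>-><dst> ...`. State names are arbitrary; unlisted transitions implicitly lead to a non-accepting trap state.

start=q0 accept=q7 q0-a->q1 q0-b->q2 q0-c->q1 q1-a->q0 q1-b->q3 q1-c->q0 q2-a->q0 q2-b->q3 q2-c->q4 q3-a->q1 q3-b->q2 q3-c->q5 q4-a->q1 q4-b->q2 q4-c->q6 q5-a->q0 q5-b->q3 q5-c->q7 q6-a->q7 q6-b->q7 q6-c->q7 q7-a->q6 q7-b->q6 q7-c->q6

Build one automaton per condition and run them in lockstep. One (2 states) tracks the input length modulo 2; the other (4 states) tracks whether and how much of `bcc` has been seen. Each combined state is a pair, one component from each; accept when both components accept.
An 8-state machine:
        a   b   c  
>  q0   q1  q2  q1 
   q1   q0  q3  q0 
   q2   q0  q3  q4 
   q3   q1  q2  q5 
   q4   q1  q2  q6 
   q5   q0  q3  q7 
   q6   q7  q7  q7 
 * q7   q6  q6  q6 
(> = start, * = accepting)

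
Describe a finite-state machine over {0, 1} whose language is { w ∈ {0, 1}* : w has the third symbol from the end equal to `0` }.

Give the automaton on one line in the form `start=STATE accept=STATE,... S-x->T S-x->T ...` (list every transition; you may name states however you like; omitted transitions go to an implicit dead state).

start=S0 accept=S7,S8,S9,S10 S0-0->S1 S0-1->S2 S1-0->S3 S1-1->S4 S2-0->S5 S2-1->S6 S3-0->S7 S3-1->S8 S4-0->S9 S4-1->S10 S5-0->S11 S5-1->S12 S6-0->S13 S6-1->S14 S7-0->S7 S7-1->S8 S8-0->S9 S8-1->S10 S9-0->S11 S9-1->S12 S10-0->S13 S10-1->S14 S11-0->S7 S11-1->S8 S12-0->S9 S12-1->S10 S13-0->S11 S13-1->S12 S14-0->S13 S14-1->S14

A DFA must remember the last 3 symbols (since which symbol is third-to-last isn't known until the input ends). Use one state per possible window of the last ≤3 symbols; accept from those whose window starts with `0`.
15 states suffice.
          0    1  
>  S0     S1   S2 
   S1     S3   S4 
   S2     S5   S6 
   S3     S7   S8 
   S4     S9  S10 
   S5    S11  S12 
   S6    S13  S14 
 * S7     S7   S8 
 * S8     S9  S10 
 * S9    S11  S12 
 * S10   S13  S14 
   S11    S7   S8 
   S12    S9  S10 
   S13   S11  S12 
   S14   S13  S14 
(> = start, * = accepting)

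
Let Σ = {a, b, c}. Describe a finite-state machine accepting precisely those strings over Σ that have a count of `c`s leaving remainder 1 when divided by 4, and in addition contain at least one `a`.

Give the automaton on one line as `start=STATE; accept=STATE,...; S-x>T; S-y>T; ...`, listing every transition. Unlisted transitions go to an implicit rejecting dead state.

start=q0; accept=q4,q6; q0-a>q1; q0-b>q0; q0-c>q2; q1-a>q3; q1-b>q1; q1-c>q4; q2-a>q4; q2-b>q2; q2-c>q5; q3-a>q3; q3-b>q3; q3-c>q6; q4-a>q6; q4-b>q4; q4-c>q7; q5-a>q7; q5-b>q5; q5-c>q8; q6-a>q6; q6-b>q6; q6-c>q9; q7-a>q9; q7-b>q7; q7-c>q10; q8-a>q10; q8-b>q8; q8-c>q0; q9-a>q9; q9-b>q9; q9-c>q11; q10-a>q11; q10-b>q10; q10-c>q1; q11-a>q11; q11-b>q11; q11-c>q3

Handle the two conditions separately and then intersect. The first has 4 states tracking the count of `c`s modulo 4; the second has 3 states tracking the count of `a`s, saturating at 2. A product state is a pair (one from each), accepting exactly when both do.
A 12-state machine:
          a    b    c  
>  q0     q1   q0   q2 
   q1     q3   q1   q4 
   q2     q4   q2   q5 
   q3     q3   q3   q6 
 * q4     q6   q4   q7 
   q5     q7   q5   q8 
 * q6     q6   q6   q9 
   q7     q9   q7  q10 
   q8    q10   q8   q0 
   q9     q9   q9  q11 
   q10   q11  q10   q1 
   q11   q11  q11   q3 
(> = start, * = accepting)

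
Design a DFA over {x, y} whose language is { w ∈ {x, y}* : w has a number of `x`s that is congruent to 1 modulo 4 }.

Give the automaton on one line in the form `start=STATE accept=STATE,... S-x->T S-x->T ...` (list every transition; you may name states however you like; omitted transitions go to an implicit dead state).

start=q0 accept=q1 q0-x->q1 q0-y->q0 q1-x->q2 q1-y->q1 q2-x->q3 q2-y->q2 q3-x->q0 q3-y->q3

The only thing that matters is how many `x`s have appeared, reduced mod 4. Use one state per residue: q0 for 0, …, q3 for 3. Reading `x` moves to the next residue; anything else stays put. q1 is accepting.
4 states suffice.
        x   y  
>  q0   q1  q0 
 * q1   q2  q1 
   q2   q3  q2 
   q3   q0  q3 
(> = start, * = accepting)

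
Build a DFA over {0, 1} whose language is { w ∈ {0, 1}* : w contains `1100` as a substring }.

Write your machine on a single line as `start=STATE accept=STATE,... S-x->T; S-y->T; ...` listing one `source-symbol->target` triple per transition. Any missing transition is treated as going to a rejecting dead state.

start=q0; accept=q4; q0-0->q0; q0-1->q1; q1-0->q0; q1-1->q2; q2-0->q3; q2-1->q2; q3-0->q4; q3-1->q1; q4-0->q4; q4-1->q4

States q0..q3 record the length of the longest prefix of `1100` that matches the current input suffix. Reaching q4 means `1100` has been seen, and we stay there forever. Accept from q4.
With 5 states:
        0   1  
>  q0   q0  q1 
   q1   q0  q2 
   q2   q3  q2 
   q3   q4  q1 
 * q4   q4  q4 
(> = start, * = accepting)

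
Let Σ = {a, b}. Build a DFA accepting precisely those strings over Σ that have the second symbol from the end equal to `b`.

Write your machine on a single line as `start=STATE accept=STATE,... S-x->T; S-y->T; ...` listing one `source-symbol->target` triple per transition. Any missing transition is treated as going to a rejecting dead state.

start=s0; accept=s5,s6; s0-a->s1; s0-b->s2; s1-a->s3; s1-b->s4; s2-a->s5; s2-b->s6; s3-a->s3; s3-b->s4; s4-a->s5; s4-b->s6; s5-a->s3; s5-b->s4; s6-a->s5; s6-b->s6

Because acceptance depends on a position counted from the end, the machine has to buffer the most recent 2 symbols. Make each state the string of the last up-to-2 symbols read; on input `x` shift the window left and append `x`. Accept when the buffered window has length 2 and begins with `b`.
With 7 states:
        a   b  
>  s0   s1  s2 
   s1   s3  s4 
   s2   s5  s6 
   s3   s3  s4 
   s4   s5  s6 
 * s5   s3  s4 
 * s6   s5  s6 
(> = start, * = accepting)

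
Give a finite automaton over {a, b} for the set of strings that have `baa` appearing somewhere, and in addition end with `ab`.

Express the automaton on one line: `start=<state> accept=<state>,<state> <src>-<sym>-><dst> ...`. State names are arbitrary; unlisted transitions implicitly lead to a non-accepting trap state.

start=q0 accept=q4 q0-a->q0 q0-b->q1 q1-a->q2 q1-b->q1 q2-a->q3 q2-b->q1 q3-a->q3 q3-b->q4 q4-a->q3 q4-b->q5 q5-a->q3 q5-b->q5

Run two small machines in parallel and take their product. One (4 states) tracks whether and how much of `baa` has been seen; the other (3 states) tracks how much of the suffix `ab` has currently been matched. Each combined state is a pair, one component from each; accept when both components accept. Equivalent product states are then merged.
        a   b  
>  q0   q0  q1 
   q1   q2  q1 
   q2   q3  q1 
   q3   q3  q4 
 * q4   q3  q5 
   q5   q3  q5 
(> = start, * = accepting)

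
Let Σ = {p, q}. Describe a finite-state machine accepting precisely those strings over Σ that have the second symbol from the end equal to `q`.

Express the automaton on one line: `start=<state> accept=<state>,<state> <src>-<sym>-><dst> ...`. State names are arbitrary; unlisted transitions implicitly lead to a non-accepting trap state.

Because acceptance depends on a position counted from the end, the machine has to buffer the most recent 2 symbols. Make each state the string of the last up-to-2 symbols read; on input `x` shift the window left and append `x`. Accept when the buffered window has length 2 and begins with `q`.
7 states suffice.
        p   q  
>  S0   S1  S2 
   S1   S3  S4 
   S2   S5  S6 
   S3   S3  S4 
   S4   S5  S6 
 * S5   S3  S4 
 * S6   S5  S6 
(> = start, * = accepting)

start=S0 accept=S5,S6 S0-p->S1 S0-q->S2 S1-p->S3 S1-q->S4 S2-p->S5 S2-q->S6 S3-p->S3 S3-q->S4 S4-p->S5 S4-q->S6 S5-p->S3 S5-q->S4 S6-p->S5 S6-q->S6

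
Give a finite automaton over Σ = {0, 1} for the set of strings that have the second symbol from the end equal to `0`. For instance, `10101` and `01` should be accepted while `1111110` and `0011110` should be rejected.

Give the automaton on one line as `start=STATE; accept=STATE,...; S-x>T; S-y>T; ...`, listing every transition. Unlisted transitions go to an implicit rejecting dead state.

A DFA must remember the last 2 symbols (since which symbol is second-to-last isn't known until the input ends). Use one state per possible window of the last ≤2 symbols; accept from those whose window starts with `0`.
7 states suffice.
       0  1 
>  A   B  C 
   B   D  E 
   C   F  G 
 * D   D  E 
 * E   F  G 
   F   D  E 
   G   F  G 
(> = start, * = accepting)

start=A; accept=D,E; A-0>B; A-1>C; B-0>D; B-1>E; C-0>F; C-1>G; D-0>D; D-1>E; E-0>F; E-1>G; F-0>D; F-1>E; G-0>F; G-1>G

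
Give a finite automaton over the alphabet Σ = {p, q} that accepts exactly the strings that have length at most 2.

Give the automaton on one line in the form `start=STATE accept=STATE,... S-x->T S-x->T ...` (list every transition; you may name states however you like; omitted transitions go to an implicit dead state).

start=A accept=A,B,C A-p->B A-q->B B-p->C B-q->C C-p->D C-q->D D-p->D D-q->D

We only need to distinguish lengths 0, 1, …, 2, and '>2'. Chain A → B → C → D on every symbol, with D looping. Accepting states: {A, B, C}.
With 4 states:
       p  q 
>* A   B  B 
 * B   C  C 
 * C   D  D 
   D   D  D 
(> = start, * = accepting)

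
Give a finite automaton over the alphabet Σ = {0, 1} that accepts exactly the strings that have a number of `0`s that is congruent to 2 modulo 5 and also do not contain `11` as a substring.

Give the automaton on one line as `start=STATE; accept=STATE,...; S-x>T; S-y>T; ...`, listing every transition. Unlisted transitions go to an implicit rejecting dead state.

start=s0; accept=s3,s7; s0-0>s1; s0-1>s2; s1-0>s3; s1-1>s4; s2-0>s1; s2-1>s5; s3-0>s6; s3-1>s7; s4-0>s3; s4-1>s5; s5-0>s5; s5-1>s5; s6-0>s8; s6-1>s9; s7-0>s6; s7-1>s5; s8-0>s0; s8-1>s10; s9-0>s8; s9-1>s5; s10-0>s0; s10-1>s5

Build one automaton per condition and run them in lockstep. The first has 5 states tracking the count of `0`s modulo 5; the second has 3 states tracking partial matches of the forbidden pattern `11`. A product state is a pair (one from each), accepting exactly when both do. Minimizing collapses redundant product states.
          0    1  
>  s0     s1   s2 
   s1     s3   s4 
   s2     s1   s5 
 * s3     s6   s7 
   s4     s3   s5 
   s5     s5   s5 
   s6     s8   s9 
 * s7     s6   s5 
   s8     s0  s10 
   s9     s8   s5 
   s10    s0   s5 
(> = start, * = accepting)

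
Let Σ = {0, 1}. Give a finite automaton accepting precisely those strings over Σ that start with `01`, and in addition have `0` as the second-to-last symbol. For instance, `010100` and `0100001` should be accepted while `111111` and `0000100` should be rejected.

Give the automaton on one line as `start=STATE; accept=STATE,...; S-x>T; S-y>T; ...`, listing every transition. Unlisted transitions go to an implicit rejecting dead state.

Handle the two conditions separately and then intersect. The first has 4 states tracking whether the input so far still matches the prefix `01`; the second has 7 states tracking the last 2 symbols read. A product state is a pair (one from each), accepting exactly when both do. Equivalent product states are then merged.
With 7 states:
        0   1  
>  s0   s1  s2 
   s1   s2  s3 
   s2   s2  s2 
 * s3   s4  s5 
   s4   s6  s3 
   s5   s4  s5 
 * s6   s6  s3 
(> = start, * = accepting)

start=s0; accept=s3,s6; s0-0>s1; s0-1>s2; s1-0>s2; s1-1>s3; s2-0>s2; s2-1>s2; s3-0>s4; s3-1>s5; s4-0>s6; s4-1>s3; s5-0>s4; s5-1>s5; s6-0>s6; s6-1>s3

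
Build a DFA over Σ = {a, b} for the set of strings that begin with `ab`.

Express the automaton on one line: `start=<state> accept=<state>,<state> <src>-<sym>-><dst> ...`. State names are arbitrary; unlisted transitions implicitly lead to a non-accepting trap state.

start=q0 accept=q2 q0-a->q1 q0-b->q3 q1-a->q3 q1-b->q2 q2-a->q2 q2-b->q2 q3-a->q3 q3-b->q3

Walk along `ab` while the input agrees: from q0 take `a` to q1, and so on. Any deviation drops to the rejecting sink q3. Once q2 is reached the prefix is confirmed and every continuation is accepted.
A 4-state machine:
        a   b  
>  q0   q1  q3 
   q1   q3  q2 
 * q2   q2  q2 
   q3   q3  q3 
(> = start, * = accepting)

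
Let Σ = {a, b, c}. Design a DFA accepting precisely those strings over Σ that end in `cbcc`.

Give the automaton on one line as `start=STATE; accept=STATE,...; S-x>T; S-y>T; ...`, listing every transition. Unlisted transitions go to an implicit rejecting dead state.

Let each state record the length of the longest suffix of the input read so far that is also a prefix of `cbcc`. q1 means the last symbol is `c`; q2 means the last 2 symbols are `cb`; q3 means the last 3 symbols are `cbc`; q4 means the last 4 symbols are `cbcc`. Accept only at q4, where the string currently ends in `cbcc`.
        a   b   c  
>  q0   q0  q0  q1 
   q1   q0  q2  q1 
   q2   q0  q0  q3 
   q3   q0  q2  q4 
 * q4   q0  q2  q1 
(> = start, * = accepting)

start=q0; accept=q4; q0-a>q0; q0-b>q0; q0-c>q1; q1-a>q0; q1-b>q2; q1-c>q1; q2-a>q0; q2-b>q0; q2-c>q3; q3-a>q0; q3-b>q2; q3-c>q4; q4-a>q0; q4-b>q2; q4-c>q1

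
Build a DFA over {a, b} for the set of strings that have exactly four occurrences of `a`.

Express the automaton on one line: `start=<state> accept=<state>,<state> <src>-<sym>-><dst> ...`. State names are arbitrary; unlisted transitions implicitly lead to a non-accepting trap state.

start=q0 accept=q4 q0-a->q1 q0-b->q0 q1-a->q2 q1-b->q1 q2-a->q3 q2-b->q2 q3-a->q4 q3-b->q3 q4-a->q5 q4-b->q4 q5-a->q5 q5-b->q5

Count `a`s, saturating at 5: states q0 through q4 mean 0 through 4 `a`s seen; q5 means more than 4. Each `a` increments (capped at q5); other symbols loop. Accept from {q4}.
6 states suffice.
        a   b  
>  q0   q1  q0 
   q1   q2  q1 
   q2   q3  q2 
   q3   q4  q3 
 * q4   q5  q4 
   q5   q5  q5 
(> = start, * = accepting)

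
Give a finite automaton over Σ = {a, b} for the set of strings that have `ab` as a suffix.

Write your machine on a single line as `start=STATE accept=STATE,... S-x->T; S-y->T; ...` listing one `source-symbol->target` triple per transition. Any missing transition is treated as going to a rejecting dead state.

Remember how much of `ab` the current input suffix matches. State s0 means no match yet; s1 means the last symbol is `a`; s2 means the last 2 symbols are `ab`. Only s2 accepts. On a mismatch, fall back to the longest proper suffix that is still a prefix of `ab`.
3 states suffice.
        a   b  
>  s0   s1  s0 
   s1   s1  s2 
 * s2   s1  s0 
(> = start, * = accepting)

start=s0; accept=s2; s0-a->s1; s0-b->s0; s1-a->s1; s1-b->s2; s2-a->s1; s2-b->s0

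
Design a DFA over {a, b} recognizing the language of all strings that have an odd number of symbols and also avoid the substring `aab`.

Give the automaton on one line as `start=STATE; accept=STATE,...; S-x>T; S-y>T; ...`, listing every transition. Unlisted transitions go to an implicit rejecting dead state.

start=s0; accept=s1,s2,s5; s0-a>s1; s0-b>s2; s1-a>s3; s1-b>s0; s2-a>s4; s2-b>s0; s3-a>s5; s3-b>s6; s4-a>s5; s4-b>s2; s5-a>s3; s5-b>s6; s6-a>s6; s6-b>s6

Handle the two conditions separately and then intersect. The first has 2 states tracking the input length modulo 2; the second has 4 states tracking partial matches of the forbidden pattern `aab`. A product state is a pair (one from each), accepting exactly when both do. After merging equivalent states the machine shrinks.
        a   b  
>  s0   s1  s2 
 * s1   s3  s0 
 * s2   s4  s0 
   s3   s5  s6 
   s4   s5  s2 
 * s5   s3  s6 
   s6   s6  s6 
(> = start, * = accepting)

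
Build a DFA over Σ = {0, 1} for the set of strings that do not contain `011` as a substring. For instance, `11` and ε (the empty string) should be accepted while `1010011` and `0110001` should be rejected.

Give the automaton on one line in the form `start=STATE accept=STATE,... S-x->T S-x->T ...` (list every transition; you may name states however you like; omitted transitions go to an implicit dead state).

Track partial matches of the forbidden pattern `011`. State s3 is a dead state reached once `011` has occurred; every other state accepts. s0 means no part of `011` is currently matched.
A 4-state machine:
        0   1  
>* s0   s1  s0 
 * s1   s1  s2 
 * s2   s1  s3 
   s3   s3  s3 
(> = start, * = accepting)

start=s0 accept=s0,s1,s2 s0-0->s1 s0-1->s0 s1-0->s1 s1-1->s2 s2-0->s1 s2-1->s3 s3-0->s3 s3-1->s3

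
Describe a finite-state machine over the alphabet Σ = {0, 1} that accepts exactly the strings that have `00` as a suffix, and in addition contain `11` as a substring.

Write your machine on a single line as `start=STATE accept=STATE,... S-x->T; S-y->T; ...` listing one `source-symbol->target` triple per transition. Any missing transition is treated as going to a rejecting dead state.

Run two small machines in parallel and take their product. One (3 states) tracks how much of the suffix `00` has currently been matched; the other (3 states) tracks whether and how much of `11` has been seen. Each combined state is a pair, one component from each; accept when both components accept. After merging equivalent states the machine shrinks.
With 5 states:
       0  1 
>  A   A  B 
   B   A  C 
   C   D  C 
   D   E  C 
 * E   E  C 
(> = start, * = accepting)

start=A; accept=E; A-0->A; A-1->B; B-0->A; B-1->C; C-0->D; C-1->C; D-0->E; D-1->C; E-0->E; E-1->C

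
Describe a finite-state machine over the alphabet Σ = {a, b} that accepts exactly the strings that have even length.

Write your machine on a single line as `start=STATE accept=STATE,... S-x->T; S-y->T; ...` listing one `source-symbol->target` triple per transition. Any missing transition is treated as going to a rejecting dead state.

start=s0; accept=s0; s0-a->s1; s0-b->s1; s1-a->s0; s1-b->s0

Count input length modulo 2: every symbol advances one step around the cycle s0 → s1 → s0. Accept at s0.
2 states suffice.
        a   b  
>* s0   s1  s1 
   s1   s0  s0 
(> = start, * = accepting)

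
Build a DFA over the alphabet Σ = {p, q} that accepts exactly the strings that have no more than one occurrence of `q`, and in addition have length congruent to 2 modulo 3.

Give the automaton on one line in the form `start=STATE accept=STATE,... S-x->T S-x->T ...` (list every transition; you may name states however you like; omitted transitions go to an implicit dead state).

Handle the two conditions separately and then intersect. One (3 states) tracks the count of `q`s, saturating at 2; the other (3 states) tracks the input length modulo 3. Each combined state is a pair, one component from each; accept when both components accept.
With 9 states:
       p  q 
>  A   B  C 
   B   D  E 
   C   E  F 
 * D   A  G 
 * E   G  H 
   F   H  H 
   G   C  I 
   H   I  I 
   I   F  F 
(> = start, * = accepting)

start=A accept=D,E A-p->B A-q->C B-p->D B-q->E C-p->E C-q->F D-p->A D-q->G E-p->G E-q->H F-p->H F-q->H G-p->C G-q->I H-p->I H-q->I I-p->F I-q->F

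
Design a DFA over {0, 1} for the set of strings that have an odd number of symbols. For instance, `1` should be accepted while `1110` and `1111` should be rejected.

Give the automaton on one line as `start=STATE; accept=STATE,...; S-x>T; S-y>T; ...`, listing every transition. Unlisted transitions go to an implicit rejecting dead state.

start=S0; accept=S1; S0-0>S1; S0-1>S1; S1-0>S0; S1-1>S0

Only the length mod 2 matters, so use a 2-cycle: from any state, every input symbol moves to the next state, wrapping S1 back to S0. Mark S1 accepting.
With 2 states:
        0   1  
>  S0   S1  S1 
 * S1   S0  S0 
(> = start, * = accepting)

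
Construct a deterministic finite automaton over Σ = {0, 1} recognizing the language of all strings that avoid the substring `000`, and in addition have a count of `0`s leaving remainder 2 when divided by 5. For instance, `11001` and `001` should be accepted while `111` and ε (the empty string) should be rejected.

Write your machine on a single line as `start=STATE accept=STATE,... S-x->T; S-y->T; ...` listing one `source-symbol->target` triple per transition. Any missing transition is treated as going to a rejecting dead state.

Build one automaton per condition and run them in lockstep. One (4 states) tracks partial matches of the forbidden pattern `000`; the other (5 states) tracks the count of `0`s modulo 5. Each combined state is a pair, one component from each; accept when both components accept. Minimizing collapses redundant product states.
A 16-state machine:
          0    1  
>  q0     q1   q0 
   q1     q2   q3 
 * q2     q4   q5 
   q3     q6   q3 
   q4     q4   q4 
 * q5     q7   q5 
 * q6     q8   q5 
   q7     q9  q10 
   q8     q4  q10 
   q9     q4  q11 
   q10   q12  q10 
   q11   q13  q11 
   q12   q14  q11 
   q13   q15   q0 
   q14    q4   q0 
   q15    q4   q3 
(> = start, * = accepting)

start=q0; accept=q2,q5,q6; q0-0->q1; q0-1->q0; q1-0->q2; q1-1->q3; q2-0->q4; q2-1->q5; q3-0->q6; q3-1->q3; q4-0->q4; q4-1->q4; q5-0->q7; q5-1->q5; q6-0->q8; q6-1->q5; q7-0->q9; q7-1->q10; q8-0->q4; q8-1->q10; q9-0->q4; q9-1->q11; q10-0->q12; q10-1->q10; q11-0->q13; q11-1->q11; q12-0->q14; q12-1->q11; q13-0->q15; q13-1->q0; q14-0->q4; q14-1->q0; q15-0->q4; q15-1->q3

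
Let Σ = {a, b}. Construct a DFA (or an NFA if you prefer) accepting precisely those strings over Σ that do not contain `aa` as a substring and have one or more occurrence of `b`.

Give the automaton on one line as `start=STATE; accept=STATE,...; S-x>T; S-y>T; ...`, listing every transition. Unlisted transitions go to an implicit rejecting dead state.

Run two small machines in parallel and take their product. The first has 3 states tracking partial matches of the forbidden pattern `aa`; the second has 3 states tracking the count of `b`s, saturating at 2. A product state is a pair (one from each), accepting exactly when both do.
A 9-state machine:
        a   b  
>  q0   q1  q2 
   q1   q3  q2 
 * q2   q4  q5 
   q3   q3  q6 
 * q4   q6  q5 
 * q5   q7  q5 
   q6   q6  q8 
 * q7   q8  q5 
   q8   q8  q8 
(> = start, * = accepting)

start=q0; accept=q2,q4,q5,q7; q0-a>q1; q0-b>q2; q1-a>q3; q1-b>q2; q2-a>q4; q2-b>q5; q3-a>q3; q3-b>q6; q4-a>q6; q4-b>q5; q5-a>q7; q5-b>q5; q6-a>q6; q6-b>q8; q7-a>q8; q7-b>q5; q8-a>q8; q8-b>q8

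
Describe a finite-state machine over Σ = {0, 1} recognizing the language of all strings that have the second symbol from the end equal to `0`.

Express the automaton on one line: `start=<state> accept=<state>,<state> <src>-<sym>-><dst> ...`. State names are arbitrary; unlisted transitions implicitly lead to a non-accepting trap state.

start=S0 accept=S3,S4 S0-0->S1 S0-1->S2 S1-0->S3 S1-1->S4 S2-0->S5 S2-1->S6 S3-0->S3 S3-1->S4 S4-0->S5 S4-1->S6 S5-0->S3 S5-1->S4 S6-0->S5 S6-1->S6

Because acceptance depends on a position counted from the end, the machine has to buffer the most recent 2 symbols. Make each state the string of the last up-to-2 symbols read; on input `x` shift the window left and append `x`. Accept when the buffered window has length 2 and begins with `0`.
A 7-state machine:
        0   1  
>  S0   S1  S2 
   S1   S3  S4 
   S2   S5  S6 
 * S3   S3  S4 
 * S4   S5  S6 
   S5   S3  S4 
   S6   S5  S6 
(> = start, * = accepting)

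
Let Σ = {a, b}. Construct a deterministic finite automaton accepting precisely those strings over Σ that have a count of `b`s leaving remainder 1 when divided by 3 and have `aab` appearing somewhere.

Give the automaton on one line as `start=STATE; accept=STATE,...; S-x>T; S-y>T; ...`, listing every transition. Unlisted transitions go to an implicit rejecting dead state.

start=q0; accept=q6; q0-a>q1; q0-b>q2; q1-a>q3; q1-b>q2; q2-a>q4; q2-b>q5; q3-a>q3; q3-b>q6; q4-a>q7; q4-b>q5; q5-a>q8; q5-b>q0; q6-a>q6; q6-b>q9; q7-a>q7; q7-b>q9; q8-a>q10; q8-b>q0; q9-a>q9; q9-b>q11; q10-a>q10; q10-b>q11; q11-a>q11; q11-b>q6

Build one automaton per condition and run them in lockstep. The first has 3 states tracking the count of `b`s modulo 3; the second has 4 states tracking whether and how much of `aab` has been seen. A product state is a pair (one from each), accepting exactly when both do.
With 12 states:
          a    b  
>  q0     q1   q2 
   q1     q3   q2 
   q2     q4   q5 
   q3     q3   q6 
   q4     q7   q5 
   q5     q8   q0 
 * q6     q6   q9 
   q7     q7   q9 
   q8    q10   q0 
   q9     q9  q11 
   q10   q10  q11 
   q11   q11   q6 
(> = start, * = accepting)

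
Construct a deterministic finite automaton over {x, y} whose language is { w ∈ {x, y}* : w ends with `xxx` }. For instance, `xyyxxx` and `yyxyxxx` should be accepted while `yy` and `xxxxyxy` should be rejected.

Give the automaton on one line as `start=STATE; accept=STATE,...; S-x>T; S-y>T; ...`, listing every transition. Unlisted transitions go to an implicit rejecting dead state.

Remember how much of `xxx` the current input suffix matches. State q0 means no match yet; q1 means the last symbol is `x`; q2 means the last 2 symbols are `xx`; q3 means the last 3 symbols are `xxx`. Only q3 accepts. On a mismatch, fall back to the longest proper suffix that is still a prefix of `xxx`.
        x   y  
>  q0   q1  q0 
   q1   q2  q0 
   q2   q3  q0 
 * q3   q3  q0 
(> = start, * = accepting)

start=q0; accept=q3; q0-x>q1; q0-y>q0; q1-x>q2; q1-y>q0; q2-x>q3; q2-y>q0; q3-x>q3; q3-y>q0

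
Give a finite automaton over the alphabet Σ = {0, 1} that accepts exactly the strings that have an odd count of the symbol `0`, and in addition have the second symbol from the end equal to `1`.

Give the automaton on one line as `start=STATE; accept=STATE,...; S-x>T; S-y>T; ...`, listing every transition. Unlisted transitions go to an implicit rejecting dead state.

Handle the two conditions separately and then intersect. The first has 2 states tracking the count of `0`s modulo 2; the second has 7 states tracking the last 2 symbols read. A product state is a pair (one from each), accepting exactly when both do.
An 11-state machine:
          0    1  
>  q0     q1   q2 
   q1     q3   q4 
   q2     q5   q6 
   q3     q7   q8 
   q4     q9  q10 
 * q5     q3   q4 
   q6     q5   q6 
   q7     q3   q4 
   q8     q5   q6 
   q9     q7   q8 
 * q10    q9  q10 
(> = start, * = accepting)

start=q0; accept=q5,q10; q0-0>q1; q0-1>q2; q1-0>q3; q1-1>q4; q2-0>q5; q2-1>q6; q3-0>q7; q3-1>q8; q4-0>q9; q4-1>q10; q5-0>q3; q5-1>q4; q6-0>q5; q6-1>q6; q7-0>q3; q7-1>q4; q8-0>q5; q8-1>q6; q9-0>q7; q9-1>q8; q10-0>q9; q10-1>q10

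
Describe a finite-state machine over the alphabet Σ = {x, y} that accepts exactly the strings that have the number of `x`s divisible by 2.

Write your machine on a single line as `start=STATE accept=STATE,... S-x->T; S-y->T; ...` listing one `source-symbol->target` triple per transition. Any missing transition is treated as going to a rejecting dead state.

start=A; accept=A; A-x->B; A-y->A; B-x->A; B-y->B

Keep the running count of `x`s modulo 2: each `x` advances along the cycle A → B → A while other symbols loop. Accept at A.
2 states suffice.
       x  y 
>* A   B  A 
   B   A  B 
(> = start, * = accepting)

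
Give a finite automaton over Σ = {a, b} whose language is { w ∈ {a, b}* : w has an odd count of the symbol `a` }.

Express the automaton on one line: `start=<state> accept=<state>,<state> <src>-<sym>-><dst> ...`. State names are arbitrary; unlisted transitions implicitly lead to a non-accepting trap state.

The only thing that matters is how many `a`s have appeared, reduced mod 2. Use one state per residue: S0 for 0, …, S1 for 1. Reading `a` moves to the next residue; anything else stays put. S1 is accepting.
With 2 states:
        a   b  
>  S0   S1  S0 
 * S1   S0  S1 
(> = start, * = accepting)

start=S0 accept=S1 S0-a->S1 S0-b->S0 S1-a->S0 S1-b->S1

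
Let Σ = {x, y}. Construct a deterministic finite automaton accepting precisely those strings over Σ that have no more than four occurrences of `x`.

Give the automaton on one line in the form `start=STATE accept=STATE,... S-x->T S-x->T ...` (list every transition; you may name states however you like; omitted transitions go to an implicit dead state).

Count `x`s, saturating at 5: states q0 through q4 mean 0 through 4 `x`s seen; q5 means more than 4. Each `x` increments (capped at q5); other symbols loop. Accept from {q0, q1, q2, q3, q4}.
With 6 states:
        x   y  
>* q0   q1  q0 
 * q1   q2  q1 
 * q2   q3  q2 
 * q3   q4  q3 
 * q4   q5  q4 
   q5   q5  q5 
(> = start, * = accepting)

start=q0 accept=q0,q1,q2,q3,q4 q0-x->q1 q0-y->q0 q1-x->q2 q1-y->q1 q2-x->q3 q2-y->q2 q3-x->q4 q3-y->q3 q4-x->q5 q4-y->q4 q5-x->q5 q5-y->q5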